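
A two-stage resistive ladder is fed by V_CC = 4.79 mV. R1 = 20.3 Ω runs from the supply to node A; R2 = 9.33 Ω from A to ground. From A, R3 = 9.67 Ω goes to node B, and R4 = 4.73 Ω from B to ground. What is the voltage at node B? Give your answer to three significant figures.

V_B ≈ 0.343 mV

Looking into the second stage from A: R3 + R4 = 14.40 Ω appears in parallel with R2.
R2 ‖ (R3+R4) = 5.662 Ω.
V_A = 4.79 × 5.662/(20.3 + 5.662) = 1.045 mV.
Stage 2 is unloaded, so V_B = V_A · R4/(R3+R4) = 1.045 × 4.73/14.40 = 0.3431 mV.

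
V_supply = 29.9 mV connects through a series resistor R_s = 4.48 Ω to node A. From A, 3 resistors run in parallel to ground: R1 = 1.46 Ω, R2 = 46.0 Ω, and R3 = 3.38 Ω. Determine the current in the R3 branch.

Equivalent of the parallel group: R_p = 0.9975 Ω.
V_A = 29.9 × 0.9975/5.477 = 5.445 mV.
I(R3) = V_A / R3 = 5.445/3.38 = 1.611 mA.
(Check via current divider: I_total = 5.459 mA; share G_k/ΣG = 0.2951 → same result.)

I ≈ 1.61 mA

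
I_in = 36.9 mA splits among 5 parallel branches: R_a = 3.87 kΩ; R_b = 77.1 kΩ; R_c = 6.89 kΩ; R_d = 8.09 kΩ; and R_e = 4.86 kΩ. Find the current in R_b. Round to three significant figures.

I ≈ 0.642 mA

Conductances: ΣG = 1/3.87 + 1/77.1 + 1/6.89 + 1/8.09 + 1/4.86 = 0.7459 (1/kΩ).
R_b takes the fraction G_k/ΣG = 0.01297/0.7459 = 0.01739, so I = 36.9 × 0.01739 = 0.6417 mA.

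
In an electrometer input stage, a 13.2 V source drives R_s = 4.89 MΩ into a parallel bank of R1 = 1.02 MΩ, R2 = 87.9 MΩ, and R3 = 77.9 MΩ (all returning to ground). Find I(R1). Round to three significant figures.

Equivalent of the parallel group: R_p = 0.9954 MΩ.
Node voltage V_A = V_supply · R_p/(R_s + R_p) = 13.2 × 0.1691 = 2.233 V.
Branch current I = V_A/R1 = 2.233/1.02 = 2.189 µA.
(Equivalently: I_total = 2.243 µA, then current-divider fraction G_k/ΣG = 0.9759.)

I ≈ 2.19 µA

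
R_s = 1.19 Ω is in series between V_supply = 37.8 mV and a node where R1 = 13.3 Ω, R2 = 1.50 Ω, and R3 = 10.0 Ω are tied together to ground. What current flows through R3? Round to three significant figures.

Combine the parallel branches: R_p = (1/13.3 + 1/1.50 + 1/10.0)⁻¹ = 1.188 Ω.
V_A = 37.8 × 1.188/2.378 = 18.88 mV.
Branch current I = V_A/R3 = 18.88/10.0 = 1.888 mA.

I ≈ 1.89 mA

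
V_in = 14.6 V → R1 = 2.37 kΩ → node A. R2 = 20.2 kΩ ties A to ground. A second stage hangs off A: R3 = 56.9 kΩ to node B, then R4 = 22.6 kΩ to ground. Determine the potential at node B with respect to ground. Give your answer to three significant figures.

Looking into the second stage from A: R3 + R4 = 79.50 kΩ appears in parallel with R2.
R2 ‖ (R3+R4) = 16.11 kΩ.
First divider: V_A = V_in · 16.11/(2.37 + 16.11) = 12.73 V.
Stage 2 is unloaded, so V_B = V_A · R4/(R3+R4) = 12.73 × 22.6/79.50 = 3.618 V.

V_B ≈ 3.62 V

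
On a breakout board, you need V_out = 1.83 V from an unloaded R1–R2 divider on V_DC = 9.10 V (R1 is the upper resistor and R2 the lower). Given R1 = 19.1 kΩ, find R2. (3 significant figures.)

The divider ratio is R2/(R1+R2) = 1.83/9.10 = 0.2011.
Rearranging, R2 = R1·k/(1−k) = 19.1 × 0.2517 = 4.808 kΩ.

R2 ≈ 4.81 kΩ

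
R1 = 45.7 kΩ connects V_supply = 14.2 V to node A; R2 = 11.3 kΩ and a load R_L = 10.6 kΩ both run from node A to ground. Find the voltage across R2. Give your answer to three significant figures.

The load sits in parallel with R2, giving an effective lower resistance R2' = R2·R_L/(R2+R_L) = 5.469 kΩ.
Voltage divider with the loaded lower leg: V_out = 14.2 × 5.469/(45.7 + 5.469) = 14.2 × 0.1069 = 1.518 V.

V_out ≈ 1.52 V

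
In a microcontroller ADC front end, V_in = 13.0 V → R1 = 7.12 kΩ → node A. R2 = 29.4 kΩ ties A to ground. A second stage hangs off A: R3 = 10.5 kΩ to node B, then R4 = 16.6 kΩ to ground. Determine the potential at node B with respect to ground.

V_B ≈ 5.29 V

Looking into the second stage from A: R3 + R4 = 27.10 kΩ appears in parallel with R2.
R2 ‖ (R3+R4) = 14.10 kΩ.
First divider: V_A = V_in · 14.10/(7.12 + 14.10) = 8.638 V.
V_B = V_A × 0.6125 = 5.291 V.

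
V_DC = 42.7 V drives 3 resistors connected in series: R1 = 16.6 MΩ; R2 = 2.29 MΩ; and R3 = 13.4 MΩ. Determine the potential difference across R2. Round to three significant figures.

V ≈ 3.03 V

ΣR = 16.6 + 2.29 + 13.4 = 32.29 MΩ.
V = V_DC · R/ΣR = 42.7 × 0.07092 = 3.028 V.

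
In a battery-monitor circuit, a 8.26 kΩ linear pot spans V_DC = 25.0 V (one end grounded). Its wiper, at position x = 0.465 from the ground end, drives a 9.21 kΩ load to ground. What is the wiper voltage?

Split the track: R_lower = x·R_p = 3.841 kΩ, R_upper = (1−x)·R_p = 4.419 kΩ.
R_L loads the lower segment: effective lower R = 2.711 kΩ.
V_out = 25.0 × 2.711/(4.419 + 2.711) = 9.504 V.

V_out ≈ 9.50 V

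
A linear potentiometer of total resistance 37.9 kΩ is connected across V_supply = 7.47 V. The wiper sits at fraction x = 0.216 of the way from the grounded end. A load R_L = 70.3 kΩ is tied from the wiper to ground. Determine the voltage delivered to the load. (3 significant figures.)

V_out ≈ 1.48 V

The pot divides into 29.71 kΩ above the wiper and 8.186 kΩ below.
R_L loads the lower segment: effective lower R = 7.333 kΩ.
Then V_out = V_supply · 7.333/(29.71 + 7.333) = 1.479 V.
(Unloaded: V_out = x·V_supply = 1.61 V.)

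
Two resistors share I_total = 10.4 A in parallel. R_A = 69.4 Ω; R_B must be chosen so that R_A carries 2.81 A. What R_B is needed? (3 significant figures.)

R_B ≈ 25.7 Ω

The fraction through R_A equals R_B/(R_A+R_B).
2.81/10.4 = R_B/(R_A + R_B) → R_B = R_A · (0.2702)/(1 − 0.2702) = 69.4 × 0.3702 = 25.69 Ω.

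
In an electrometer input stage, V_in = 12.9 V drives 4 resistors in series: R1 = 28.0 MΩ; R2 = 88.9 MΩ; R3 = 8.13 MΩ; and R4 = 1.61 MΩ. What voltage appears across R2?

Series total: ΣR = 28.0 + 88.9 + 8.13 + 1.61 = 126.6 MΩ.
Voltage divider: V = V_in · (88.90 / 126.6) = 12.9 × 0.7020 = 9.056 V.

V ≈ 9.06 V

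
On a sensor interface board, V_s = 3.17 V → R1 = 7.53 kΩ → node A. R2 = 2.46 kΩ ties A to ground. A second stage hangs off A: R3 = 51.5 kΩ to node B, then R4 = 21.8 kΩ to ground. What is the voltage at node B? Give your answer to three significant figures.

V_B ≈ 0.226 V

The second stage (R3 + R4 = 73.30 kΩ) loads node A in parallel with R2.
R2 ‖ (R3+R4) = 2.380 kΩ.
So V_A = 3.17 × 0.2402 = 0.7613 V.
Stage 2 is unloaded, so V_B = V_A · R4/(R3+R4) = 0.7613 × 21.8/73.30 = 0.2264 V.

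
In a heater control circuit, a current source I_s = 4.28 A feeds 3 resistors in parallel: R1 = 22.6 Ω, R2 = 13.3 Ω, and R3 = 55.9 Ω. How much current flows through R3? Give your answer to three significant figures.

ΣG = 1/22.6 + 1/13.3 + 1/55.9 = 0.1373.
Current divider: I(R3) = I_s · G_k/ΣG = 4.28 × (0.01789/0.1373) = 4.28 × 0.1303 = 0.5575 A.

I ≈ 0.558 A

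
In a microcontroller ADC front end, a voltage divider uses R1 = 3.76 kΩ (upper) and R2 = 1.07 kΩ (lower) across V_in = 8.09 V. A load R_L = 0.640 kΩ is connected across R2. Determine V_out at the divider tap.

R2 ‖ R_L = (1.07 × 0.640)/(1.07 + 0.640) = 0.4005 kΩ.
Voltage divider with the loaded lower leg: V_out = 8.09 × 0.4005/(3.76 + 0.4005) = 8.09 × 0.09626 = 0.7787 V.
(Unloaded it would be 1.79 V; the load pulls it down.)

V_out ≈ 0.779 V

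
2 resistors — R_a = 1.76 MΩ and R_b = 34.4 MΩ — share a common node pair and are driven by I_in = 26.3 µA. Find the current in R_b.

I ≈ 1.28 µA

With just two branches, the current splits inversely with resistance.
So I = 26.3 × 1.76/36.16 = 1.280 µA.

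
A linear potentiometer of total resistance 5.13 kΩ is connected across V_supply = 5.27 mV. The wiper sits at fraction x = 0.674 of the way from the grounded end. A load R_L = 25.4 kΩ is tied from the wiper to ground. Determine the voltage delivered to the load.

Lower segment x·R_p = 3.458 kΩ; upper segment (1−x)·R_p = 1.672 kΩ.
R_L loads the lower segment: effective lower R = 3.043 kΩ.
Loaded-divider output: V_out = 5.27 × 0.6454 = 3.401 mV.

V_out ≈ 3.40 mV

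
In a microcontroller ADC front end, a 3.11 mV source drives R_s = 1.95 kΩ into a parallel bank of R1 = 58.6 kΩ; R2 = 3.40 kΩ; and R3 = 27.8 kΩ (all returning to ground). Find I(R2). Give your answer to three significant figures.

Combine the parallel branches: R_p = (1/58.6 + 1/3.40 + 1/27.8)⁻¹ = 2.881 kΩ.
V_A by voltage divider: V_A = 3.11 × 2.881/(1.95 + 2.881) = 1.855 mV.
I(R2) = V_A / R2 = 1.855/3.40 = 0.5455 µA.

I ≈ 0.545 µA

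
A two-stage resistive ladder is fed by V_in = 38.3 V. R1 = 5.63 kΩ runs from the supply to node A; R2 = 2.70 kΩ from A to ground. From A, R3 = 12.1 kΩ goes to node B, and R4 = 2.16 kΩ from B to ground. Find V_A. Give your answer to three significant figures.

Node A sees R2 in parallel with the series input of stage 2, R3 + R4 = 14.26 kΩ.
R2 ‖ (R3+R4) = 2.270 kΩ.
So V_A = 38.3 × 0.2874 = 11.01 V.

V_A ≈ 11.0 V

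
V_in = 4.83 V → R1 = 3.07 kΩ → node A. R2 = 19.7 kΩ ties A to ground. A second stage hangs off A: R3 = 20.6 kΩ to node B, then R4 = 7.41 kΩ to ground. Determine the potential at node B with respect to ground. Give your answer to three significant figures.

The second stage (R3 + R4 = 28.01 kΩ) loads node A in parallel with R2.
R2 ‖ (R3+R4) = 11.57 kΩ.
First divider: V_A = V_in · 11.57/(3.07 + 11.57) = 3.817 V.
Then the unloaded second divider: V_B = V_A × R4/(R3+R4) = 3.817 × 0.2645 = 1.010 V.

V_B ≈ 1.01 V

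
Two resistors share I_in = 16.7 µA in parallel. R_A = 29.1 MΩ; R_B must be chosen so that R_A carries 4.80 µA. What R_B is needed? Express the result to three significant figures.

In a two-way split, I_A/I_in = R_B/(R_A + R_B).
With f = 0.2874, R_B = R_A · f/(1−f) = 29.1 × 0.4034 = 11.74 MΩ.

R_B ≈ 11.7 MΩ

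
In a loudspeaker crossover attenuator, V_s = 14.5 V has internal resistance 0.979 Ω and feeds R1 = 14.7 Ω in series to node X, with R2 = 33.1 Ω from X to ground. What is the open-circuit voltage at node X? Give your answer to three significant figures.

R1' = 0.979 + 14.7 = 15.68 Ω (source resistance + R1).
Open-circuit (no load on X): V_th = V_s · R2/(R1' + R2) = 14.5 × 33.1/(15.68 + 33.1) = 9.839 V.

V_th ≈ 9.84 V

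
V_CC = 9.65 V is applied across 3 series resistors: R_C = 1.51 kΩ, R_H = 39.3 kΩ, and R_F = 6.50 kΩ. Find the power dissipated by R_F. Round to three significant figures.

The common current is I = 9.65/47.31 = 0.2040 mA.
V(R_F) = I·R = 1.326 V; P = V·I = 1.326 × 0.2040 = 0.2704 mW.

P ≈ 0.270 mW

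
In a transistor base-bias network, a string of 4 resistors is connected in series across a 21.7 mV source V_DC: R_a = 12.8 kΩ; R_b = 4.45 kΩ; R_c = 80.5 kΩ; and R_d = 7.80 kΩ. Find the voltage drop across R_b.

Series total: ΣR = 12.8 + 4.45 + 80.5 + 7.80 = 105.5 kΩ.
By the voltage-divider rule, V = 21.7 × 4.450/105.5 = 0.9149 mV.

V ≈ 0.915 mV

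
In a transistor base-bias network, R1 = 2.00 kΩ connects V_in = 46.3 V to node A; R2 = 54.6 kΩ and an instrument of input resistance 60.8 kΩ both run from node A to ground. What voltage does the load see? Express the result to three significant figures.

First combine the lower leg with the load: R2 ‖ R_L = 28.77 kΩ.
Voltage divider with the loaded lower leg: V_out = 46.3 × 28.77/(2.00 + 28.77) = 46.3 × 0.9350 = 43.29 V.

V_out ≈ 43.3 V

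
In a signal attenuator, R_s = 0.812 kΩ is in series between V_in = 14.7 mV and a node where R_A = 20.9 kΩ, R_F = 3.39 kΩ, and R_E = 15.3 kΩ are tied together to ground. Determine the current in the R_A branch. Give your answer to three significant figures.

I ≈ 0.528 µA

Equivalent of the parallel group: R_p = 2.450 kΩ.
V_A by voltage divider: V_A = 14.7 × 2.450/(0.812 + 2.450) = 11.04 mV.
Branch current I = V_A/R_A = 11.04/20.9 = 0.5283 µA.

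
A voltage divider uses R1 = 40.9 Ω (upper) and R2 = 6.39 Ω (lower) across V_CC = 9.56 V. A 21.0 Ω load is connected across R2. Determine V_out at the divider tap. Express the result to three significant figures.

V_out ≈ 1.02 V

R2 ‖ R_L = (6.39 × 21.0)/(6.39 + 21.0) = 4.899 Ω.
Voltage divider with the loaded lower leg: V_out = 9.56 × 4.899/(40.9 + 4.899) = 9.56 × 0.1070 = 1.023 V.
(Unloaded it would be 1.29 V; the load pulls it down.)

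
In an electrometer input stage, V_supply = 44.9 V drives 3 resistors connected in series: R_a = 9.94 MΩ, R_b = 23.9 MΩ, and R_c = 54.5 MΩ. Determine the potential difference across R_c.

Series total: ΣR = 9.94 + 23.9 + 54.5 = 88.34 MΩ.
By the voltage-divider rule, V = 44.9 × 54.50/88.34 = 27.70 V.

V ≈ 27.7 V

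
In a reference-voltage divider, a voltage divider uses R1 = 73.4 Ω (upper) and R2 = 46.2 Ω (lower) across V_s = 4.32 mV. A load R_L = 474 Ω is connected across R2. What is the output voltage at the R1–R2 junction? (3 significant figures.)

V_out ≈ 1.57 mV

The load sits in parallel with R2, giving an effective lower resistance R2' = R2·R_L/(R2+R_L) = 42.10 Ω.
Then V_out = V_s · R2'/(R1 + R2') = 4.32 × 42.10/115.5 = 1.575 mV.
(Unloaded it would be 1.67 mV; the load pulls it down.)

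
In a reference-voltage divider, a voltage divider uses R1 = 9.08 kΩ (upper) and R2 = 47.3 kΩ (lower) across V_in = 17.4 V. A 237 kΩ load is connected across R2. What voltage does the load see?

V_out ≈ 14.1 V

First combine the lower leg with the load: R2 ‖ R_L = 39.43 kΩ.
Voltage divider with the loaded lower leg: V_out = 17.4 × 39.43/(9.08 + 39.43) = 17.4 × 0.8128 = 14.14 V.
(Unloaded it would be 14.6 V; the load pulls it down.)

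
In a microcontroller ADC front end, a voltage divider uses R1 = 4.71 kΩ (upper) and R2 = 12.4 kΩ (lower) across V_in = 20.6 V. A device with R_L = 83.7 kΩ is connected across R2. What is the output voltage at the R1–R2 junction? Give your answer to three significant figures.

V_out ≈ 14.3 V

The load sits in parallel with R2, giving an effective lower resistance R2' = R2·R_L/(R2+R_L) = 10.80 kΩ.
Now apply the divider: V_out = 20.6 × 0.6963 = 14.34 V.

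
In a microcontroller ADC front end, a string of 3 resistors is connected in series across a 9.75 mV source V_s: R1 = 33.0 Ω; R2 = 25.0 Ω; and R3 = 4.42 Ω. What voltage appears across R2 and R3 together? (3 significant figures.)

Total series resistance ΣR = 33.0 + 25.0 + 4.42 = 62.42 Ω.
R_{R2..R3} = 25.0 + 4.42 = 29.42 Ω.
By the voltage-divider rule, V = 9.75 × 29.42/62.42 = 4.595 mV.

V ≈ 4.60 mV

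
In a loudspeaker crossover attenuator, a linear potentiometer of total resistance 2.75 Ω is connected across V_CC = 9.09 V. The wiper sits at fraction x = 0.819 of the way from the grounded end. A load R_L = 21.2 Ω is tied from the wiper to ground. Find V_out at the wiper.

Split the track: R_lower = x·R_p = 2.252 Ω, R_upper = (1−x)·R_p = 0.4978 Ω.
Lower segment in parallel with the load: 2.252 ‖ 21.2 = 2.036 Ω.
Then V_out = V_CC · 2.036/(0.4978 + 2.036) = 7.304 V.

V_out ≈ 7.30 V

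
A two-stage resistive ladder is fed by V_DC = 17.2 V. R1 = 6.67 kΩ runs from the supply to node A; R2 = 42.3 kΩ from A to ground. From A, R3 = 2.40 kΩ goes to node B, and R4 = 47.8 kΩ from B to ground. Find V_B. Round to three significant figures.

V_B ≈ 12.7 V

The second stage (R3 + R4 = 50.20 kΩ) loads node A in parallel with R2.
Effective lower resistance at A: R2 ‖ 50.20 = 22.96 kΩ.
So V_A = 17.2 × 0.7749 = 13.33 V.
Then the unloaded second divider: V_B = V_A × R4/(R3+R4) = 13.33 × 0.9522 = 12.69 V.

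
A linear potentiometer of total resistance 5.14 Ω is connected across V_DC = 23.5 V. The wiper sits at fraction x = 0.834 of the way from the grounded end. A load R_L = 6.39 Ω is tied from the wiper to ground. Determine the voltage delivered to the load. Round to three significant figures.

Split the track: R_lower = x·R_p = 4.287 Ω, R_upper = (1−x)·R_p = 0.8532 Ω.
(x·R_p) ‖ R_L = 2.566 Ω.
V_out = 23.5 × 2.566/(0.8532 + 2.566) = 17.64 V.
(Unloaded: V_out = x·V_DC = 19.6 V.)

V_out ≈ 17.6 V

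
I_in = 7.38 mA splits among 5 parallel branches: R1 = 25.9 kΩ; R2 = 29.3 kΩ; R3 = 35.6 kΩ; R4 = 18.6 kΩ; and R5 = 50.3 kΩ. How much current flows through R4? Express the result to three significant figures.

I ≈ 2.27 mA

Total conductance ΣG = 1/25.9 + 1/29.3 + 1/35.6 + 1/18.6 + 1/50.3 = 0.1745 (units of 1/kΩ).
Current divider: I(R4) = I_in · G_k/ΣG = 7.38 × (0.05376/0.1745) = 7.38 × 0.3081 = 2.274 mA.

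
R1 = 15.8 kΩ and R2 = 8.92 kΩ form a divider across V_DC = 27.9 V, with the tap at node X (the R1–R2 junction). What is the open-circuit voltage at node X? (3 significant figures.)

V_th ≈ 10.1 V

V_th is the unloaded tap voltage: V_DC · R2/(R1+R2) = 27.9 × 0.3608 = 10.07 V.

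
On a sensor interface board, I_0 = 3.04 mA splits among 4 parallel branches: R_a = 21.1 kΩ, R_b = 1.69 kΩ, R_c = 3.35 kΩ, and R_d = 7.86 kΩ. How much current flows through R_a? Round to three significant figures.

I ≈ 0.135 mA

Conductances: ΣG = 1/21.1 + 1/1.69 + 1/3.35 + 1/7.86 = 1.065 (1/kΩ).
Current divider: I(R_a) = I_0 · G_k/ΣG = 3.04 × (0.04739/1.065) = 3.04 × 0.04451 = 0.1353 mA.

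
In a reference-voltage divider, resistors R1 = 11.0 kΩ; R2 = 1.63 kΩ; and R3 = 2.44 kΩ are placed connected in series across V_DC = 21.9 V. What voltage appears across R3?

Series total: ΣR = 11.0 + 1.63 + 2.44 = 15.07 kΩ.
By the voltage-divider rule, V = 21.9 × 2.440/15.07 = 3.546 V.

V ≈ 3.55 V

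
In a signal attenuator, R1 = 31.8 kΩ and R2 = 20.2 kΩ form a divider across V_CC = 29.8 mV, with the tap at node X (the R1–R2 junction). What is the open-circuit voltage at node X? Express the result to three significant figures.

V_th ≈ 11.6 mV

Open-circuit (no load on X): V_th = V_CC · R2/(R1 + R2) = 29.8 × 20.2/(31.80 + 20.2) = 11.58 mV.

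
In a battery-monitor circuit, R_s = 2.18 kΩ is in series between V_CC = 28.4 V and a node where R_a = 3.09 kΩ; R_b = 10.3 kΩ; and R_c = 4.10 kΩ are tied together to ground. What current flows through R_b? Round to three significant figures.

I ≈ 1.13 mA

Equivalent of the parallel group: R_p = 1.505 kΩ.
V_A = 28.4 × 1.505/3.685 = 11.60 V.
Branch current I = V_A/R_b = 11.60/10.3 = 1.126 mA.
(Check via current divider: I_total = 7.708 mA; share G_k/ΣG = 0.1461 → same result.)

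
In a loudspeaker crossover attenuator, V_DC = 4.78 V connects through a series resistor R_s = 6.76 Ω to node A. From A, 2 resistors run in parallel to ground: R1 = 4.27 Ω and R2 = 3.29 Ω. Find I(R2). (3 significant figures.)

Equivalent of the parallel group: R_p = 1.858 Ω.
V_A by voltage divider: V_A = 4.78 × 1.858/(6.76 + 1.858) = 1.031 V.
I(R2) = V_A / R2 = 1.031/3.29 = 0.3133 A.

I ≈ 0.313 A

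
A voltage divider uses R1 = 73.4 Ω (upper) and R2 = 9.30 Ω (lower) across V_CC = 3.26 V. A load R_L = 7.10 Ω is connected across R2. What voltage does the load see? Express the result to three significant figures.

The load sits in parallel with R2, giving an effective lower resistance R2' = R2·R_L/(R2+R_L) = 4.026 Ω.
Then V_out = V_CC · R2'/(R1 + R2') = 3.26 × 4.026/77.43 = 0.1695 V.

V_out ≈ 0.170 V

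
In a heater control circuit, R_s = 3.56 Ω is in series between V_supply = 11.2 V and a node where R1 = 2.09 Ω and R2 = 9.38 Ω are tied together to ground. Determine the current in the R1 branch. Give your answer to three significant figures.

Combine the parallel branches: R_p = (1/2.09 + 1/9.38)⁻¹ = 1.709 Ω.
V_A = 11.2 × 1.709/5.269 = 3.633 V.
Branch current I = V_A/R1 = 3.633/2.09 = 1.738 A.

I ≈ 1.74 A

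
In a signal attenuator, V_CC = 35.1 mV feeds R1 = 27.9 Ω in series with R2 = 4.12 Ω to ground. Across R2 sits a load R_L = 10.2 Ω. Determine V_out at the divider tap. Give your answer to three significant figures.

V_out ≈ 3.34 mV

R2 ‖ R_L = (4.12 × 10.2)/(4.12 + 10.2) = 2.935 Ω.
Voltage divider with the loaded lower leg: V_out = 35.1 × 2.935/(27.9 + 2.935) = 35.1 × 0.09517 = 3.341 mV.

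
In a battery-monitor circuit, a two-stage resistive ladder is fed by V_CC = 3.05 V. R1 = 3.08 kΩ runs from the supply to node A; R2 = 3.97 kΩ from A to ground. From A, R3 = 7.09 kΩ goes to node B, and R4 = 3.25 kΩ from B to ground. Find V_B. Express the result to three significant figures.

V_B ≈ 0.462 V

Looking into the second stage from A: R3 + R4 = 10.34 kΩ appears in parallel with R2.
Effective lower resistance at A: R2 ‖ 10.34 = 2.869 kΩ.
First divider: V_A = V_CC · 2.869/(3.08 + 2.869) = 1.471 V.
Then the unloaded second divider: V_B = V_A × R4/(R3+R4) = 1.471 × 0.3143 = 0.4623 V.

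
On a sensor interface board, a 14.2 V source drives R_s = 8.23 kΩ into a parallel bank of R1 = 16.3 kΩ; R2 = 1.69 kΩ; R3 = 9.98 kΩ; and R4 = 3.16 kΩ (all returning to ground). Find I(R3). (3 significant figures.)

I ≈ 0.145 mA

Combine the parallel branches: R_p = (1/16.3 + 1/1.69 + 1/9.98 + 1/3.16)⁻¹ = 0.9348 kΩ.
Node voltage V_A = V_CC · R_p/(R_s + R_p) = 14.2 × 0.1020 = 1.448 V.
I(R3) = V_A / R3 = 1.448/9.98 = 0.1451 mA.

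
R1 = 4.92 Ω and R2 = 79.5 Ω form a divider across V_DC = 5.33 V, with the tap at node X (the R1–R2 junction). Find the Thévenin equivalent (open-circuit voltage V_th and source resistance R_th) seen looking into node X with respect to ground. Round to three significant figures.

V_th ≈ 5.02 V, R_th ≈ 4.63 Ω

Open-circuit (no load on X): V_th = V_DC · R2/(R1 + R2) = 5.33 × 79.5/(4.920 + 79.5) = 5.019 V.
With V_DC suppressed (replaced by a short), R_th = R1 ‖ R2 = (4.920 × 79.5)/(4.920 + 79.5) = 4.633 Ω.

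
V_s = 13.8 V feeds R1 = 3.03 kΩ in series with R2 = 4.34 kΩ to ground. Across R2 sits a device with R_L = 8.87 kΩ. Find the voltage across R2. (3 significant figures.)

V_out ≈ 6.77 V

The load sits in parallel with R2, giving an effective lower resistance R2' = R2·R_L/(R2+R_L) = 2.914 kΩ.
Voltage divider with the loaded lower leg: V_out = 13.8 × 2.914/(3.03 + 2.914) = 13.8 × 0.4903 = 6.766 V.
(Unloaded it would be 8.13 V; the load pulls it down.)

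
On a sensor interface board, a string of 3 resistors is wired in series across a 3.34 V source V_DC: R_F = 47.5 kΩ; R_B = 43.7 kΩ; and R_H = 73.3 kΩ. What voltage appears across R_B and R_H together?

V ≈ 2.38 V

ΣR = 47.5 + 43.7 + 73.3 = 164.5 kΩ.
R_{R_B..R_H} = 43.7 + 73.3 = 117.0 kΩ.
By the voltage-divider rule, V = 3.34 × 117.0/164.5 = 2.376 V.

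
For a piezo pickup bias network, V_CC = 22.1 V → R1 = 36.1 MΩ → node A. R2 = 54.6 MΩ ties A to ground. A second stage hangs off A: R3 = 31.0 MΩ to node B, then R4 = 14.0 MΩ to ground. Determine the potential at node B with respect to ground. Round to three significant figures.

V_B ≈ 2.79 V

The second stage (R3 + R4 = 45.00 MΩ) loads node A in parallel with R2.
R2 ‖ (R3+R4) = 24.67 MΩ.
First divider: V_A = V_CC · 24.67/(36.1 + 24.67) = 8.971 V.
Then the unloaded second divider: V_B = V_A × R4/(R3+R4) = 8.971 × 0.3111 = 2.791 V.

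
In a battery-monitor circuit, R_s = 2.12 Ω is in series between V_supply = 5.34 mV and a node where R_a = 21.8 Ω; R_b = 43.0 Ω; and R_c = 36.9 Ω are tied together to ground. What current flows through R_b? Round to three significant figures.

Equivalent of the parallel group: R_p = 10.39 Ω.
V_A = 5.34 × 10.39/12.51 = 4.435 mV.
I(R_b) = V_A / R_b = 4.435/43.0 = 0.1031 mA.

I ≈ 0.103 mA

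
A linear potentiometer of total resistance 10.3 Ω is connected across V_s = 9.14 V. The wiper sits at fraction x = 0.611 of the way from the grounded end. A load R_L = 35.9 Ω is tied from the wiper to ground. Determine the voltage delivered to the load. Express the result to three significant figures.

V_out ≈ 5.23 V

Split the track: R_lower = x·R_p = 6.293 Ω, R_upper = (1−x)·R_p = 4.007 Ω.
R_L loads the lower segment: effective lower R = 5.355 Ω.
Then V_out = V_s · 5.355/(4.007 + 5.355) = 5.228 V.
(Unloaded: V_out = x·V_s = 5.58 V.)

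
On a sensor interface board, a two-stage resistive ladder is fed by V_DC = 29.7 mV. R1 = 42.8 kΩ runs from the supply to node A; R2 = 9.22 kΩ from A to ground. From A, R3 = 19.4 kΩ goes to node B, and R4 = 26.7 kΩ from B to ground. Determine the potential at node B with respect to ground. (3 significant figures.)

V_B ≈ 2.62 mV

Node A sees R2 in parallel with the series input of stage 2, R3 + R4 = 46.10 kΩ.
R2 ‖ (R3+R4) = 7.683 kΩ.
So V_A = 29.7 × 0.1522 = 4.520 mV.
Then the unloaded second divider: V_B = V_A × R4/(R3+R4) = 4.520 × 0.5792 = 2.618 mV.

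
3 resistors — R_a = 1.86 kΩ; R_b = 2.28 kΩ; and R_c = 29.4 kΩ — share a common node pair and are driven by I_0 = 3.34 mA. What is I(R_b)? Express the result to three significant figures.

I ≈ 1.45 mA

ΣG = 1/1.86 + 1/2.28 + 1/29.4 = 1.010.
Current divider: I(R_b) = I_0 · G_k/ΣG = 3.34 × (0.4386/1.010) = 3.34 × 0.4341 = 1.450 mA.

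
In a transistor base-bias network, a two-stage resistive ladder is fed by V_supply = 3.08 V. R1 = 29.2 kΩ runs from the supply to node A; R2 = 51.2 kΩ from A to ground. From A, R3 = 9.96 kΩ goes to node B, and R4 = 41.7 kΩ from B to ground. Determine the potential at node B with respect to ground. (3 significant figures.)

Node A sees R2 in parallel with the series input of stage 2, R3 + R4 = 51.66 kΩ.
R2 ‖ (R3+R4) = 25.71 kΩ.
So V_A = 3.08 × 0.4683 = 1.442 V.
Stage 2 is unloaded, so V_B = V_A · R4/(R3+R4) = 1.442 × 41.7/51.66 = 1.164 V.

V_B ≈ 1.16 V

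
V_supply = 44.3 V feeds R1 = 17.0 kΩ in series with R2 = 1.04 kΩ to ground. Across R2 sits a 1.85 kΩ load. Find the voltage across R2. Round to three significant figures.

The load sits in parallel with R2, giving an effective lower resistance R2' = R2·R_L/(R2+R_L) = 0.6657 kΩ.
Voltage divider with the loaded lower leg: V_out = 44.3 × 0.6657/(17.0 + 0.6657) = 44.3 × 0.03769 = 1.669 V.
(Unloaded it would be 2.55 V; the load pulls it down.)

V_out ≈ 1.67 V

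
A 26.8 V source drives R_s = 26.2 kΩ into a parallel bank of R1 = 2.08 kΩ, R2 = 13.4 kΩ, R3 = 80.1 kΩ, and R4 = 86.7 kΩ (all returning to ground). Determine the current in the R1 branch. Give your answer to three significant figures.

Parallel bank: R_p = 1/(1/2.08 + 1/13.4 + 1/80.1 + 1/86.7) = 1.726 kΩ.
Node voltage V_A = V_supply · R_p/(R_s + R_p) = 26.8 × 0.06180 = 1.656 V.
I(R1) = V_A / R1 = 1.656/2.08 = 0.7963 mA.

I ≈ 0.796 mA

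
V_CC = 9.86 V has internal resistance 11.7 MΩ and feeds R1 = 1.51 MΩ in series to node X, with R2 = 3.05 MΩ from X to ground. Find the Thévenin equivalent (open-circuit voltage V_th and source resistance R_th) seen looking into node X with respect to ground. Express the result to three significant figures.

R1' = 11.7 + 1.51 = 13.21 MΩ (source resistance + R1).
With X open, the divider is unloaded: V_th = 9.86 × 3.05/16.26 = 1.850 V.
Looking into X with the source shorted: R_th = R1'·R2/(R1'+R2) = 13.21 × 3.05/16.26 = 2.478 MΩ.

V_th ≈ 1.85 V, R_th ≈ 2.48 MΩ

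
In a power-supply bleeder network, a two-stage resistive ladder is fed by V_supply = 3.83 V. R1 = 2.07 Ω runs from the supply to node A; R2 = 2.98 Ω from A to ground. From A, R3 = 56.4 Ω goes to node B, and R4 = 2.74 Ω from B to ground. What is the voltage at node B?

V_B ≈ 0.103 V

Node A sees R2 in parallel with the series input of stage 2, R3 + R4 = 59.14 Ω.
R2 ‖ (R3+R4) = 2.837 Ω.
So V_A = 3.83 × 0.5782 = 2.214 V.
Stage 2 is unloaded, so V_B = V_A · R4/(R3+R4) = 2.214 × 2.74/59.14 = 0.1026 V.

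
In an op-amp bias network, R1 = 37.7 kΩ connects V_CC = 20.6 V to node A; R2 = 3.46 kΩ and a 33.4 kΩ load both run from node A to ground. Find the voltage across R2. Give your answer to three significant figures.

First combine the lower leg with the load: R2 ‖ R_L = 3.135 kΩ.
Voltage divider with the loaded lower leg: V_out = 20.6 × 3.135/(37.7 + 3.135) = 20.6 × 0.07678 = 1.582 V.
(Unloaded it would be 1.73 V; the load pulls it down.)

V_out ≈ 1.58 V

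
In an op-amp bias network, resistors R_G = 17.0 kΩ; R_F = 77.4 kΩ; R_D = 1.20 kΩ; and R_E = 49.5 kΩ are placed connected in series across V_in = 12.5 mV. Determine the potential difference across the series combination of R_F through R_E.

Series total: ΣR = 17.0 + 77.4 + 1.20 + 49.5 = 145.1 kΩ.
R_{R_F..R_E} = 77.4 + 1.20 + 49.5 = 128.1 kΩ.
By the voltage-divider rule, V = 12.5 × 128.1/145.1 = 11.04 mV.

V ≈ 11.0 mV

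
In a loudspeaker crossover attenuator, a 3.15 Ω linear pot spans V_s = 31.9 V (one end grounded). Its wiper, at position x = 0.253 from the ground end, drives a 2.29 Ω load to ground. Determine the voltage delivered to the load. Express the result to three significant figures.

V_out ≈ 6.41 V

The pot divides into 2.353 Ω above the wiper and 0.7969 Ω below.
Lower segment in parallel with the load: 0.7969 ‖ 2.29 = 0.5912 Ω.
Loaded-divider output: V_out = 31.9 × 0.2008 = 6.405 V.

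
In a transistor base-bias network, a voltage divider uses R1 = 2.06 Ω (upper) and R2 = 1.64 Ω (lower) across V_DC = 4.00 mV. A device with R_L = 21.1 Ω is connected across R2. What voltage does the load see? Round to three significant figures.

V_out ≈ 1.70 mV

R2 ‖ R_L = (1.64 × 21.1)/(1.64 + 21.1) = 1.522 Ω.
Now apply the divider: V_out = 4.00 × 0.4249 = 1.699 mV.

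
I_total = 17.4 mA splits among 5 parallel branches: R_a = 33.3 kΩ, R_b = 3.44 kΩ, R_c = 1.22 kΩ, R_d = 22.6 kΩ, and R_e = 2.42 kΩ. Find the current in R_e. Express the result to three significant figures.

I ≈ 4.50 mA

Total conductance ΣG = 1/33.3 + 1/3.44 + 1/1.22 + 1/22.6 + 1/2.42 = 1.598 (units of 1/kΩ).
By the current-divider rule, I = I_total · G_k/ΣG = 17.4 × 0.2586 = 4.500 mA.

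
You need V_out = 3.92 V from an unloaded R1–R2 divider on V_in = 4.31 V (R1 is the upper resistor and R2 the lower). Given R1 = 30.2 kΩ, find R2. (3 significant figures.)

V_out/V_in = R2/(R1+R2) = 0.9095.
So R2 = R1 · V_out/(V_in − V_out) = 30.2 × 3.92/(4.31 − 3.92) = 30.2 × 10.05 = 303.5 kΩ.

R2 ≈ 304 kΩ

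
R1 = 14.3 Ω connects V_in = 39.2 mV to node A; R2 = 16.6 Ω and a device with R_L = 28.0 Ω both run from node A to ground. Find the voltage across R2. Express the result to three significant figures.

First combine the lower leg with the load: R2 ‖ R_L = 10.42 Ω.
Now apply the divider: V_out = 39.2 × 0.4216 = 16.53 mV.

V_out ≈ 16.5 mV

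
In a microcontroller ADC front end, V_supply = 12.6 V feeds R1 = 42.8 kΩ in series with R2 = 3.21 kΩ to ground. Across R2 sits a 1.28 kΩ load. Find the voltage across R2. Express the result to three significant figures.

The load sits in parallel with R2, giving an effective lower resistance R2' = R2·R_L/(R2+R_L) = 0.9151 kΩ.
Voltage divider with the loaded lower leg: V_out = 12.6 × 0.9151/(42.8 + 0.9151) = 12.6 × 0.02093 = 0.2638 V.

V_out ≈ 0.264 V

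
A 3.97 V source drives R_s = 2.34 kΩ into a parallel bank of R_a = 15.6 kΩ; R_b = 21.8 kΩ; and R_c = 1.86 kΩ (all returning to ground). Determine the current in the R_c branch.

I ≈ 0.849 mA

Parallel bank: R_p = 1/(1/15.6 + 1/21.8 + 1/1.86) = 1.544 kΩ.
V_A = 3.97 × 1.544/3.884 = 1.578 V.
Branch current I = V_A/R_c = 1.578/1.86 = 0.8485 mA.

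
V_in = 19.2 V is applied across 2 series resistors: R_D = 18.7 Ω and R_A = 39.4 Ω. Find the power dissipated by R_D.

ΣR = 58.10 Ω → I = 19.2/58.10 = 0.3305 A.
P = I²R = 0.1092 × 18.7 = 2.042 W.

P ≈ 2.04 W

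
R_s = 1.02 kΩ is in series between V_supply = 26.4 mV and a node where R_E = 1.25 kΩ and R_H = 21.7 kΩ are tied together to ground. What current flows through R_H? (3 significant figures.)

Parallel bank: R_p = 1/(1/1.25 + 1/21.7) = 1.182 kΩ.
V_A = 26.4 × 1.182/2.202 = 14.17 mV.
I(R_H) = V_A / R_H = 14.17/21.7 = 0.6530 µA.
(Equivalently: I_total = 11.99 µA, then current-divider fraction G_k/ΣG = 0.05447.)

I ≈ 0.653 µA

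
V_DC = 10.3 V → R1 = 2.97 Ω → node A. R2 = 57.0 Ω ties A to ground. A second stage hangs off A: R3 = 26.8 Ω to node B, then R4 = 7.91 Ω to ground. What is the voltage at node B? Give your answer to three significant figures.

V_B ≈ 2.06 V

The second stage (R3 + R4 = 34.71 Ω) loads node A in parallel with R2.
R2 ‖ (R3+R4) = 21.57 Ω.
First divider: V_A = V_DC · 21.57/(2.97 + 21.57) = 9.054 V.
V_B = V_A × 0.2279 = 2.063 V.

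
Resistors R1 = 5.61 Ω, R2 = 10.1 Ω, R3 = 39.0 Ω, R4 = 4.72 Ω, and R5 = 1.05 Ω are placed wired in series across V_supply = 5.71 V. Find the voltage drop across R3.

V ≈ 3.68 V

ΣR = 5.61 + 10.1 + 39.0 + 4.72 + 1.05 = 60.48 Ω.
V = V_supply · R/ΣR = 5.71 × 0.6448 = 3.682 V.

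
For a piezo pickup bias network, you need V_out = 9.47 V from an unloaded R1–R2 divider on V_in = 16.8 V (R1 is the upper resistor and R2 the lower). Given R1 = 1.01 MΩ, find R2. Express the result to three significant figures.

Required fraction k = V_out/V_in = 0.5637.
R2 = R1 · 0.5637/(1 − 0.5637) = 1.305 MΩ.

R2 ≈ 1.30 MΩ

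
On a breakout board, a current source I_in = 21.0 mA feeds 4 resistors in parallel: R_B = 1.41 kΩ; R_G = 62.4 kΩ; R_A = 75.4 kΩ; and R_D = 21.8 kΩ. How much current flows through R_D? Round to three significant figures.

I ≈ 1.23 mA

Total conductance ΣG = 1/1.41 + 1/62.4 + 1/75.4 + 1/21.8 = 0.7844 (units of 1/kΩ).
By the current-divider rule, I = I_in · G_k/ΣG = 21.0 × 0.05848 = 1.228 mA.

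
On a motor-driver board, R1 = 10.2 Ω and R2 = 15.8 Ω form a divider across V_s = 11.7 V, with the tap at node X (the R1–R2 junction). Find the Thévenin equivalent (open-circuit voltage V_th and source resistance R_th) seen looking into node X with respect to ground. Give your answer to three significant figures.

V_th ≈ 7.11 V, R_th ≈ 6.20 Ω

V_th is the unloaded tap voltage: V_s · R2/(R1+R2) = 11.7 × 0.6077 = 7.110 V.
Looking into X with the source shorted: R_th = R1·R2/(R1+R2) = 10.20 × 15.8/26.00 = 6.198 Ω.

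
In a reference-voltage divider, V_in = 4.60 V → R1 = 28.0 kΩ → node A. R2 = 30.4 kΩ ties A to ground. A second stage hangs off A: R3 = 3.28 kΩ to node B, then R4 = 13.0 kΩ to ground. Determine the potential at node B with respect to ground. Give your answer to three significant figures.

V_B ≈ 1.01 V

Node A sees R2 in parallel with the series input of stage 2, R3 + R4 = 16.28 kΩ.
Effective lower resistance at A: R2 ‖ 16.28 = 10.60 kΩ.
V_A = 4.60 × 10.60/(28.0 + 10.60) = 1.263 V.
Stage 2 is unloaded, so V_B = V_A · R4/(R3+R4) = 1.263 × 13.0/16.28 = 1.009 V.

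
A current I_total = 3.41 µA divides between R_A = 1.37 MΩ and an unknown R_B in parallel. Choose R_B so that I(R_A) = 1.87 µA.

R_B ≈ 1.66 MΩ

Two-branch current divider: I_A = I_total · R_B/(R_A + R_B).
With f = 0.5484, R_B = R_A · f/(1−f) = 1.37 × 1.214 = 1.664 MΩ.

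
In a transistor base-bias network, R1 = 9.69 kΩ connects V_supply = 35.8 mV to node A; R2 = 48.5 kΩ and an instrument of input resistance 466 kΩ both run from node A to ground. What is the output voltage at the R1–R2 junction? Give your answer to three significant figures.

R2 ‖ R_L = (48.5 × 466)/(48.5 + 466) = 43.93 kΩ.
Voltage divider with the loaded lower leg: V_out = 35.8 × 43.93/(9.69 + 43.93) = 35.8 × 0.8193 = 29.33 mV.
(Unloaded it would be 29.8 mV; the load pulls it down.)

V_out ≈ 29.3 mV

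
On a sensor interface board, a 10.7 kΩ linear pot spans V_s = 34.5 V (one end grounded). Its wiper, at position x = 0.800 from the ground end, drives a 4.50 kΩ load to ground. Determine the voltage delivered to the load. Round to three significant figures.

V_out ≈ 20.0 V

Lower segment x·R_p = 8.560 kΩ; upper segment (1−x)·R_p = 2.140 kΩ.
(x·R_p) ‖ R_L = 2.949 kΩ.
Then V_out = V_s · 2.949/(2.140 + 2.949) = 19.99 V.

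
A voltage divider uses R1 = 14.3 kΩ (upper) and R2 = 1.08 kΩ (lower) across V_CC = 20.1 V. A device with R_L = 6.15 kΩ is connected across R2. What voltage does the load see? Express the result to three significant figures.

First combine the lower leg with the load: R2 ‖ R_L = 0.9187 kΩ.
Voltage divider with the loaded lower leg: V_out = 20.1 × 0.9187/(14.3 + 0.9187) = 20.1 × 0.06036 = 1.213 V.

V_out ≈ 1.21 V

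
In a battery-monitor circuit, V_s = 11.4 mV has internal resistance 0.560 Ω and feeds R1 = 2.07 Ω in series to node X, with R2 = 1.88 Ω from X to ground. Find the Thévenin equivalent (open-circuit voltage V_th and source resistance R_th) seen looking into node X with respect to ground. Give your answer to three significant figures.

V_th ≈ 4.75 mV, R_th ≈ 1.10 Ω

R1' = 0.560 + 2.07 = 2.630 Ω (source resistance + R1).
Open-circuit (no load on X): V_th = V_s · R2/(R1' + R2) = 11.4 × 1.88/(2.630 + 1.88) = 4.752 mV.
Zeroing V_s shorts the top of R1' to ground, so R_th = R1' ‖ R2 = 1.096 Ω.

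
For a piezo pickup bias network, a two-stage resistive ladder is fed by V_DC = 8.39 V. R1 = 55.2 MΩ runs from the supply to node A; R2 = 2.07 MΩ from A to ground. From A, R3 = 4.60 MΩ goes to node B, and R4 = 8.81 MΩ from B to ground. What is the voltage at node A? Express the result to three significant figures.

Looking into the second stage from A: R3 + R4 = 13.41 MΩ appears in parallel with R2.
Effective lower resistance at A: R2 ‖ 13.41 = 1.793 MΩ.
First divider: V_A = V_DC · 1.793/(55.2 + 1.793) = 0.2640 V.

V_A ≈ 0.264 V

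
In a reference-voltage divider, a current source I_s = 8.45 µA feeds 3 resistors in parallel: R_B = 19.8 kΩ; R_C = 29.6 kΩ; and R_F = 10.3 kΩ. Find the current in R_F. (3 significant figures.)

I ≈ 4.52 µA

Total conductance ΣG = 1/19.8 + 1/29.6 + 1/10.3 = 0.1814 (units of 1/kΩ).
R_F takes the fraction G_k/ΣG = 0.09709/0.1814 = 0.5353, so I = 8.45 × 0.5353 = 4.523 µA.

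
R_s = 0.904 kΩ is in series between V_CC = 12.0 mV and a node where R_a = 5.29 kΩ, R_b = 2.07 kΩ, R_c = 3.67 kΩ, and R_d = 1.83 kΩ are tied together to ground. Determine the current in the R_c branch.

I ≈ 1.39 µA

Parallel bank: R_p = 1/(1/5.29 + 1/2.07 + 1/3.67 + 1/1.83) = 0.6707 kΩ.
V_A = 12.0 × 0.6707/1.575 = 5.111 mV.
I(R_c) = V_A / R_c = 5.111/3.67 = 1.393 µA.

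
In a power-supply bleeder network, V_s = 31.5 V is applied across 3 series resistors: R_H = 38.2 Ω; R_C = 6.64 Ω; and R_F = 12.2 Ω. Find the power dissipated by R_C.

P ≈ 2.03 W

The common current is I = 31.5/57.04 = 0.5522 A.
P = I²R = 0.3050 × 6.64 = 2.025 W.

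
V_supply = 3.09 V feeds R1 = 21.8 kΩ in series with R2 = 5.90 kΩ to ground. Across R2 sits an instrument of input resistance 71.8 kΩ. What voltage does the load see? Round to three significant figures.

The load sits in parallel with R2, giving an effective lower resistance R2' = R2·R_L/(R2+R_L) = 5.452 kΩ.
Voltage divider with the loaded lower leg: V_out = 3.09 × 5.452/(21.8 + 5.452) = 3.09 × 0.2001 = 0.6182 V.

V_out ≈ 0.618 V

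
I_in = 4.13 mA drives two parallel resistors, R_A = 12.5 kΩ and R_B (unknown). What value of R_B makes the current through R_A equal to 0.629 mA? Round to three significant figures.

R_B ≈ 2.25 kΩ

The fraction through R_A equals R_B/(R_A+R_B).
With f = 0.1523, R_B = R_A · f/(1−f) = 12.5 × 0.1797 = 2.246 kΩ.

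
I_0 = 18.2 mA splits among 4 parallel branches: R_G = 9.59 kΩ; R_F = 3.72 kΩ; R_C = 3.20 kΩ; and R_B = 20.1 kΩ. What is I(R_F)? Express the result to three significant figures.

I ≈ 6.65 mA

Conductances: ΣG = 1/9.59 + 1/3.72 + 1/3.20 + 1/20.1 = 0.7353 (1/kΩ).
Current divider: I(R_F) = I_0 · G_k/ΣG = 18.2 × (0.2688/0.7353) = 18.2 × 0.3656 = 6.653 mA.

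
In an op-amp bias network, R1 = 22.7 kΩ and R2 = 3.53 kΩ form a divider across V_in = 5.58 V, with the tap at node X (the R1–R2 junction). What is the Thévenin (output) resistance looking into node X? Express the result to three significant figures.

With V_in suppressed (replaced by a short), R_th = R1 ‖ R2 = (22.70 × 3.53)/(22.70 + 3.53) = 3.055 kΩ.

R_th ≈ 3.05 kΩ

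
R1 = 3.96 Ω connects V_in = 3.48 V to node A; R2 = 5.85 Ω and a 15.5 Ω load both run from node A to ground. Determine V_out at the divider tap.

The load sits in parallel with R2, giving an effective lower resistance R2' = R2·R_L/(R2+R_L) = 4.247 Ω.
Now apply the divider: V_out = 3.48 × 0.5175 = 1.801 V.
(Unloaded it would be 2.08 V; the load pulls it down.)

V_out ≈ 1.80 V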